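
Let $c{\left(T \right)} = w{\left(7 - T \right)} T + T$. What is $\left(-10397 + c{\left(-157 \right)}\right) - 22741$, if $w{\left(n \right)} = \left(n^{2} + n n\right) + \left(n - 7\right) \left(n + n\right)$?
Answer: $-16563511$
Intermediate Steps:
$w{\left(n \right)} = 2 n^{2} + 2 n \left(-7 + n\right)$ ($w{\left(n \right)} = \left(n^{2} + n^{2}\right) + \left(-7 + n\right) 2 n = 2 n^{2} + 2 n \left(-7 + n\right)$)
$c{\left(T \right)} = T + 2 T \left(7 - T\right) \left(7 - 2 T\right)$ ($c{\left(T \right)} = 2 \left(7 - T\right) \left(-7 + 2 \left(7 - T\right)\right) T + T = 2 \left(7 - T\right) \left(-7 - \left(-14 + 2 T\right)\right) T + T = 2 \left(7 - T\right) \left(7 - 2 T\right) T + T = 2 T \left(7 - T\right) \left(7 - 2 T\right) + T = T + 2 T \left(7 - T\right) \left(7 - 2 T\right)$)
$\left(-10397 + c{\left(-157 \right)}\right) - 22741 = \left(-10397 - 157 \left(99 - -6594 + 4 \left(-157\right)^{2}\right)\right) - 22741 = \left(-10397 - 157 \left(99 + 6594 + 4 \cdot 24649\right)\right) - 22741 = \left(-10397 - 157 \left(99 + 6594 + 98596\right)\right) - 22741 = \left(-10397 - 16530373\right) - 22741 = -16540770 - 22741 = -16563511$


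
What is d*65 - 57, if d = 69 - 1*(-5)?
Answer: 4753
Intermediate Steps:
d = 74 (d = 69 + 5 = 74)
d*65 - 57 = 74*65 - 57 = 4810 - 57 = 4753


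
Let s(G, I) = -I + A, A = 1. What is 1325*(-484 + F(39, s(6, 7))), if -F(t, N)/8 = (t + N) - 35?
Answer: -620100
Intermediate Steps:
s(G, I) = 1 - I (s(G, I) = -I + 1 = 1 - I)
F(t, N) = 280 - 8*N - 8*t (F(t, N) = -8*((t + N) - 35) = -8*((N + t) - 35) = -8*(-35 + N + t) = 280 - 8*N - 8*t)
1325*(-484 + F(39, s(6, 7))) = 1325*(-484 + (280 - 8*(1 - 1*7) - 8*39)) = 1325*(-484 + (280 - 8*(1 - 7) - 312)) = 1325*(-484 + (280 - 8*(-6) - 312)) = 1325*(-484 + (280 + 48 - 312)) = 1325*(-484 + 16) = 1325*(-468) = -620100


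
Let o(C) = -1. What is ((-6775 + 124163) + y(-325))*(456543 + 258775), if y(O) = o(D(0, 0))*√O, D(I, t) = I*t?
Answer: 83969749384 - 3576590*I*√13 ≈ 8.397e+10 - 1.2896e+7*I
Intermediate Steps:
y(O) = -√O
((-6775 + 124163) + y(-325))*(456543 + 258775) = ((-6775 + 124163) - √(-325))*(456543 + 258775) = (117388 - 5*I*√13)*715318 = 83969749384 - 3576590*I*√13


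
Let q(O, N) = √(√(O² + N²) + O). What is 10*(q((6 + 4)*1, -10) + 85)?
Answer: 850 + 10*√(10 + 10*√2) ≈ 899.13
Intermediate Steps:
q(O, N) = √(O + √(N² + O²)) (q(O, N) = √(√(N² + O²) + O) = √(O + √(N² + O²)))
10*(q((6 + 4)*1, -10) + 85) = 10*(√((6 + 4)*1 + √((-10)² + ((6 + 4)*1)²)) + 85) = 10*(√(10*1 + √(100 + (10*1)²)) + 85) = 10*(√(10 + √(100 + 10²)) + 85) = 10*(√(10 + √(100 + 100)) + 85) = 10*(√(10 + √200) + 85) = 10*(√(10 + 10*√2) + 85) = 10*(85 + √(10 + 10*√2)) = 850 + 10*√(10 + 10*√2)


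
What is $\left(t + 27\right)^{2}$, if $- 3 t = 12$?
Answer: $529$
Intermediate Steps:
$t = -4$ ($t = \left(- \frac{1}{3}\right) 12 = -4$)
$\left(t + 27\right)^{2} = \left(-4 + 27\right)^{2} = 23^{2} = 529$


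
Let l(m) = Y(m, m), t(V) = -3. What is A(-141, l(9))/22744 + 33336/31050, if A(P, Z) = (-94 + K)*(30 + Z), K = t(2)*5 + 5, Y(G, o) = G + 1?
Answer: 4368236/4904175 ≈ 0.89072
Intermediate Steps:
Y(G, o) = 1 + G
l(m) = 1 + m
K = -10 (K = -3*5 + 5 = -15 + 5 = -10)
A(P, Z) = -3120 - 104*Z (A(P, Z) = (-94 - 10)*(30 + Z) = -104*(30 + Z) = -3120 - 104*Z)
A(-141, l(9))/22744 + 33336/31050 = (-3120 - 104*(1 + 9))/22744 + 33336/31050 = (-3120 - 104*10)*(1/22744) + 33336*(1/31050) = (-3120 - 1040)*(1/22744) + 1852/1725 = -4160*1/22744 + 1852/1725 = -520/2843 + 1852/1725 = 4368236/4904175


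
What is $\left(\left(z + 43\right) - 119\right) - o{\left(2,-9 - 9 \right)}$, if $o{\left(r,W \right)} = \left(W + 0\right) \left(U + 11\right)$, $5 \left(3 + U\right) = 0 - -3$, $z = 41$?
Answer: $\frac{599}{5} \approx 119.8$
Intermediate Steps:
$U = - \frac{12}{5}$ ($U = -3 + \frac{0 - -3}{5} = -3 + \frac{0 + 3}{5} = -3 + \frac{1}{5} \cdot 3 = -3 + \frac{3}{5} = - \frac{12}{5} \approx -2.4$)
$o{\left(r,W \right)} = \frac{43 W}{5}$ ($o{\left(r,W \right)} = \left(W + 0\right) \left(- \frac{12}{5} + 11\right) = W \frac{43}{5} = \frac{43 W}{5}$)
$\left(\left(z + 43\right) - 119\right) - o{\left(2,-9 - 9 \right)} = \left(\left(41 + 43\right) - 119\right) - \frac{43 \left(-9 - 9\right)}{5} = \left(84 - 119\right) - \frac{43 \left(-9 - 9\right)}{5} = -35 - \frac{43}{5} \left(-18\right) = -35 - - \frac{774}{5} = -35 + \frac{774}{5} = \frac{599}{5}$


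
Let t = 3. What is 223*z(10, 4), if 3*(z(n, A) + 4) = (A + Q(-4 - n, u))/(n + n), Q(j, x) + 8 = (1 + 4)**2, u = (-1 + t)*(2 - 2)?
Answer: -16279/20 ≈ -813.95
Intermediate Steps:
u = 0 (u = (-1 + 3)*(2 - 2) = 2*0 = 0)
Q(j, x) = 17 (Q(j, x) = -8 + (1 + 4)**2 = -8 + 5**2 = -8 + 25 = 17)
z(n, A) = -4 + (17 + A)/(6*n) (z(n, A) = -4 + ((A + 17)/(n + n))/3 = -4 + ((17 + A)/((2*n)))/3 = -4 + ((17 + A)*(1/(2*n)))/3 = -4 + ((17 + A)/(2*n))/3 = -4 + (17 + A)/(6*n))
223*z(10, 4) = 223*((1/6)*(17 + 4 - 24*10)/10) = 223*((1/6)*(1/10)*(17 + 4 - 240)) = 223*((1/6)*(1/10)*(-219)) = 223*(-73/20) = -16279/20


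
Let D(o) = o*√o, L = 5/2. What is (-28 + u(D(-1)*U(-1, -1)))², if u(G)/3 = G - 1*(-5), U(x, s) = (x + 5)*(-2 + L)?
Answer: 133 + 156*I ≈ 133.0 + 156.0*I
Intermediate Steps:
L = 5/2 (L = 5*(½) = 5/2 ≈ 2.5000)
D(o) = o^(3/2)
U(x, s) = 5/2 + x/2 (U(x, s) = (x + 5)*(-2 + 5/2) = (5 + x)*(½) = 5/2 + x/2)
u(G) = 15 + 3*G (u(G) = 3*(G - 1*(-5)) = 3*(G + 5) = 3*(5 + G) = 15 + 3*G)
(-28 + u(D(-1)*U(-1, -1)))² = (-28 + (15 + 3*((-1)^(3/2)*(5/2 + (½)*(-1)))))² = (-28 + (15 + 3*((-I)*(5/2 - ½))))² = (-28 + (15 + 3*(-I*2)))² = (-28 + (15 + 3*(-2*I)))² = (-28 + (15 - 6*I))² = (-13 - 6*I)²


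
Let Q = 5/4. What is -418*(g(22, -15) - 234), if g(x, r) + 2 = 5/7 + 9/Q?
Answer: 3336894/35 ≈ 95340.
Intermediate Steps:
Q = 5/4 (Q = 5*(1/4) = 5/4 ≈ 1.2500)
g(x, r) = 207/35 (g(x, r) = -2 + (5/7 + 9/(5/4)) = -2 + (5*(1/7) + 9*(4/5)) = -2 + (5/7 + 36/5) = -2 + 277/35 = 207/35)
-418*(g(22, -15) - 234) = -418*(207/35 - 234) = -418*(-7983/35) = 3336894/35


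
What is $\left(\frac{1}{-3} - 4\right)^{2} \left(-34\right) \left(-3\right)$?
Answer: $\frac{5746}{3} \approx 1915.3$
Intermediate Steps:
$\left(\frac{1}{-3} - 4\right)^{2} \left(-34\right) \left(-3\right) = \left(- \frac{1}{3} - 4\right)^{2} \left(-34\right) \left(-3\right) = \left(- \frac{13}{3}\right)^{2} \left(-34\right) \left(-3\right) = \frac{169}{9} \left(-34\right) \left(-3\right) = \left(- \frac{5746}{9}\right) \left(-3\right) = \frac{5746}{3}$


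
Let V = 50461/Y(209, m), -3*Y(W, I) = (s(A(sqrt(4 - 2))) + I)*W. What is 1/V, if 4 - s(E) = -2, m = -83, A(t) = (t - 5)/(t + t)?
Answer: 16093/151383 ≈ 0.10631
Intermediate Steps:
A(t) = (-5 + t)/(2*t) (A(t) = (-5 + t)/((2*t)) = (-5 + t)*(1/(2*t)) = (-5 + t)/(2*t))
s(E) = 6 (s(E) = 4 - 1*(-2) = 4 + 2 = 6)
Y(W, I) = -W*(6 + I)/3 (Y(W, I) = -(6 + I)*W/3 = -W*(6 + I)/3)
V = 151383/16093 (V = 50461/((-1/3*209*(6 - 83))) = 50461/((-1/3*209*(-77))) = 50461/(16093/3) = 50461*(3/16093) = 151383/16093 ≈ 9.4068)
1/V = 1/(151383/16093) = 16093/151383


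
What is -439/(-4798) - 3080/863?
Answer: -14398983/4140674 ≈ -3.4774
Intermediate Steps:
-439/(-4798) - 3080/863 = -439*(-1/4798) - 3080*1/863 = 439/4798 - 3080/863 = -14398983/4140674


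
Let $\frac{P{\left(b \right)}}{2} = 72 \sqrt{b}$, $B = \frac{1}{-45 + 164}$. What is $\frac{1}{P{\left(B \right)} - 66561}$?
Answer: $- \frac{2640253}{175737873021} - \frac{16 \sqrt{119}}{58579291007} \approx -1.5027 \cdot 10^{-5}$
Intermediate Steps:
$B = \frac{1}{119} \approx 0.0084034$
$P{\left(b \right)} = 144 \sqrt{b}$ ($P{\left(b \right)} = 2 \cdot 72 \sqrt{b} = 144 \sqrt{b}$)
$\frac{1}{P{\left(B \right)} - 66561} = \frac{1}{\frac{144}{\sqrt{119}} - 66561} = \frac{1}{144 \frac{\sqrt{119}}{119} - 66561} = \frac{1}{\frac{144 \sqrt{119}}{119} - 66561} = \frac{1}{-66561 + \frac{144 \sqrt{119}}{119}}$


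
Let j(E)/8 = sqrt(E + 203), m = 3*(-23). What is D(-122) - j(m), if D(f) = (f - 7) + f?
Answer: -251 - 8*sqrt(134) ≈ -343.61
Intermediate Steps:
D(f) = -7 + 2*f (D(f) = (-7 + f) + f = -7 + 2*f)
m = -69
j(E) = 8*sqrt(203 + E) (j(E) = 8*sqrt(E + 203) = 8*sqrt(203 + E))
D(-122) - j(m) = (-7 + 2*(-122)) - 8*sqrt(203 - 69) = (-7 - 244) - 8*sqrt(134) = -251 - 8*sqrt(134)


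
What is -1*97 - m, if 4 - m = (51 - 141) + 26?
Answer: -165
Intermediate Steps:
m = 68 (m = 4 - ((51 - 141) + 26) = 4 - (-90 + 26) = 4 - 1*(-64) = 4 + 64 = 68)
-1*97 - m = -1*97 - 1*68 = -97 - 68 = -165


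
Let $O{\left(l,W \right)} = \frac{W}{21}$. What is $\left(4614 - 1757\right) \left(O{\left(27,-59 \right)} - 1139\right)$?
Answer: $- \frac{68505146}{21} \approx -3.2621 \cdot 10^{6}$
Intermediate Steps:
$O{\left(l,W \right)} = \frac{W}{21}$ ($O{\left(l,W \right)} = W \frac{1}{21} = \frac{W}{21}$)
$\left(4614 - 1757\right) \left(O{\left(27,-59 \right)} - 1139\right) = \left(4614 - 1757\right) \left(\frac{1}{21} \left(-59\right) - 1139\right) = 2857 \left(- \frac{59}{21} - 1139\right) = 2857 \left(- \frac{23978}{21}\right) = - \frac{68505146}{21}$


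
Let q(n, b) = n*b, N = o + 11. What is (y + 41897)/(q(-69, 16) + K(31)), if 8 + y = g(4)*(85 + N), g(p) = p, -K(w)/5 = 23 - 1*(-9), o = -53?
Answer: -42061/1264 ≈ -33.276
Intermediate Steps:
K(w) = -160 (K(w) = -5*(23 - 1*(-9)) = -5*(23 + 9) = -5*32 = -160)
N = -42 (N = -53 + 11 = -42)
q(n, b) = b*n
y = 164 (y = -8 + 4*(85 - 42) = -8 + 4*43 = -8 + 172 = 164)
(y + 41897)/(q(-69, 16) + K(31)) = (164 + 41897)/(16*(-69) - 160) = 42061/(-1104 - 160) = 42061/(-1264) = 42061*(-1/1264) = -42061/1264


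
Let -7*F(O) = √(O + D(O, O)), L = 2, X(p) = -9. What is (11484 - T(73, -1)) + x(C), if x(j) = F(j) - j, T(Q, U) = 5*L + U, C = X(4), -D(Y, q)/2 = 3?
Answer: 11484 - I*√15/7 ≈ 11484.0 - 0.55328*I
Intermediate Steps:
D(Y, q) = -6 (D(Y, q) = -2*3 = -6)
C = -9
T(Q, U) = 10 + U (T(Q, U) = 5*2 + U = 10 + U)
F(O) = -√(-6 + O)/7 (F(O) = -√(O - 6)/7 = -√(-6 + O)/7)
x(j) = -j - √(-6 + j)/7 (x(j) = -√(-6 + j)/7 - j = -j - √(-6 + j)/7)
(11484 - T(73, -1)) + x(C) = (11484 - (10 - 1)) + (-1*(-9) - √(-6 - 9)/7) = (11484 - 1*9) + (9 - I*√15/7) = (11484 - 9) + (9 - I*√15/7) = 11475 + (9 - I*√15/7) = 11484 - I*√15/7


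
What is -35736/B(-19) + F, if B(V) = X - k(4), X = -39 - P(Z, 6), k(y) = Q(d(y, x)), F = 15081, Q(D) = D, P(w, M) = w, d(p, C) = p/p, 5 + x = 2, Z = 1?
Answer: 654057/41 ≈ 15953.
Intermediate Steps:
x = -3 (x = -5 + 2 = -3)
d(p, C) = 1
k(y) = 1
X = -40 (X = -39 - 1*1 = -39 - 1 = -40)
B(V) = -41 (B(V) = -40 - 1*1 = -40 - 1 = -41)
-35736/B(-19) + F = -35736/(-41) + 15081 = -35736*(-1/41) + 15081 = 35736/41 + 15081 = 654057/41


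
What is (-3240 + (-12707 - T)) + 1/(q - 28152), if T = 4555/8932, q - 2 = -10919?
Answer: -5565111787903/348964308 ≈ -15948.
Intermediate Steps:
q = -10917 (q = 2 - 10919 = -10917)
T = 4555/8932 (T = 4555*(1/8932) = 4555/8932 ≈ 0.50996)
(-3240 + (-12707 - T)) + 1/(q - 28152) = (-3240 + (-12707 - 1*4555/8932)) + 1/(-10917 - 28152) = (-3240 + (-12707 - 4555/8932)) + 1/(-39069) = (-3240 - 113503479/8932) - 1/39069 = -142443159/8932 - 1/39069 = -5565111787903/348964308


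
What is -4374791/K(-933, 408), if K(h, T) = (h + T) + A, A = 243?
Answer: 4374791/282 ≈ 15513.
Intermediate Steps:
K(h, T) = 243 + T + h (K(h, T) = (h + T) + 243 = (T + h) + 243 = 243 + T + h)
-4374791/K(-933, 408) = -4374791/(243 + 408 - 933) = -4374791/(-282) = -4374791*(-1/282) = 4374791/282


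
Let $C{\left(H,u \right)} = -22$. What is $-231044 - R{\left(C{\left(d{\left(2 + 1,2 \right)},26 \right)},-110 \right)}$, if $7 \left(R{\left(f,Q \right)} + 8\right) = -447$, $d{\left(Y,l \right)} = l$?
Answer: $- \frac{1616805}{7} \approx -2.3097 \cdot 10^{5}$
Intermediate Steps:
$R{\left(f,Q \right)} = - \frac{503}{7}$ ($R{\left(f,Q \right)} = -8 + \frac{1}{7} \left(-447\right) = -8 - \frac{447}{7} = - \frac{503}{7}$)
$-231044 - R{\left(C{\left(d{\left(2 + 1,2 \right)},26 \right)},-110 \right)} = -231044 - - \frac{503}{7} = -231044 + \frac{503}{7} = - \frac{1616805}{7}$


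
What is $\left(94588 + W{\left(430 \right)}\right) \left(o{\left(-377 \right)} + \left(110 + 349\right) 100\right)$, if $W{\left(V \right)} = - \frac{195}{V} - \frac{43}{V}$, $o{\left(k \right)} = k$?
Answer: $\frac{925769430423}{215} \approx 4.3059 \cdot 10^{9}$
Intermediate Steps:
$W{\left(V \right)} = - \frac{238}{V}$
$\left(94588 + W{\left(430 \right)}\right) \left(o{\left(-377 \right)} + \left(110 + 349\right) 100\right) = \left(94588 - \frac{238}{430}\right) \left(-377 + \left(110 + 349\right) 100\right) = \left(94588 - \frac{119}{215}\right) \left(-377 + 459 \cdot 100\right) = \left(94588 - \frac{119}{215}\right) \left(-377 + 45900\right) = \frac{20336301}{215} \cdot 45523 = \frac{925769430423}{215}$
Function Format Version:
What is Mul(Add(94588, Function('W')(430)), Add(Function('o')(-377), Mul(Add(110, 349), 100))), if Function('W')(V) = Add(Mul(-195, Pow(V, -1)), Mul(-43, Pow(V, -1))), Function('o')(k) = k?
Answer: Rational(925769430423, 215) ≈ 4.3059e+9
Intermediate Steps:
Function('W')(V) = Mul(-238, Pow(V, -1))
Mul(Add(94588, Function('W')(430)), Add(Function('o')(-377), Mul(Add(110, 349), 100))) = Mul(Add(94588, Mul(-238, Pow(430, -1))), Add(-377, Mul(Add(110, 349), 100))) = Mul(Add(94588, Mul(-238, Rational(1, 430))), Add(-377, Mul(459, 100))) = Mul(Add(94588, Rational(-119, 215)), Add(-377, 45900)) = Mul(Rational(20336301, 215), 45523) = Rational(925769430423, 215)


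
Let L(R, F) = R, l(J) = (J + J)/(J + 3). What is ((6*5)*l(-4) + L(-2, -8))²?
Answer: 56644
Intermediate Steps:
l(J) = 2*J/(3 + J) (l(J) = (2*J)/(3 + J) = 2*J/(3 + J))
((6*5)*l(-4) + L(-2, -8))² = ((6*5)*(2*(-4)/(3 - 4)) - 2)² = (30*(2*(-4)/(-1)) - 2)² = (30*(2*(-4)*(-1)) - 2)² = (30*8 - 2)² = (240 - 2)² = 238² = 56644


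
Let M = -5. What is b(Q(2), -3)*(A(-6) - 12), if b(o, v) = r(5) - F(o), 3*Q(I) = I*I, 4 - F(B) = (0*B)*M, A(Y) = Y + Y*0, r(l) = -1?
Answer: 90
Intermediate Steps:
A(Y) = Y (A(Y) = Y + 0 = Y)
F(B) = 4 (F(B) = 4 - 0*B*(-5) = 4 - 0*(-5) = 4 - 1*0 = 4 + 0 = 4)
Q(I) = I²/3 (Q(I) = (I*I)/3 = I²/3)
b(o, v) = -5 (b(o, v) = -1 - 1*4 = -1 - 4 = -5)
b(Q(2), -3)*(A(-6) - 12) = -5*(-6 - 12) = -5*(-18) = 90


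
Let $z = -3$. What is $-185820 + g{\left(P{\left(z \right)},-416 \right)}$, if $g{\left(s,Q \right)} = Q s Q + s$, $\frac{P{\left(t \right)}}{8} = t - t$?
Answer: $-185820$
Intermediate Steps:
$P{\left(t \right)} = 0$ ($P{\left(t \right)} = 8 \left(t - t\right) = 8 \cdot 0 = 0$)
$g{\left(s,Q \right)} = s + s Q^{2}$ ($g{\left(s,Q \right)} = s Q^{2} + s = s + s Q^{2}$)
$-185820 + g{\left(P{\left(z \right)},-416 \right)} = -185820 + 0 \left(1 + \left(-416\right)^{2}\right) = -185820 + 0 \left(1 + 173056\right) = -185820 + 0 \cdot 173057 = -185820 + 0 = -185820$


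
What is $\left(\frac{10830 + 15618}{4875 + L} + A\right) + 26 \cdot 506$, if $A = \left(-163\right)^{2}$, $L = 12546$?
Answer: $\frac{230691891}{5807} \approx 39727.0$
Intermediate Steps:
$A = 26569$
$\left(\frac{10830 + 15618}{4875 + L} + A\right) + 26 \cdot 506 = \left(\frac{10830 + 15618}{4875 + 12546} + 26569\right) + 26 \cdot 506 = \left(\frac{26448}{17421} + 26569\right) + 13156 = \left(26448 \cdot \frac{1}{17421} + 26569\right) + 13156 = \left(\frac{8816}{5807} + 26569\right) + 13156 = \frac{154294999}{5807} + 13156 = \frac{230691891}{5807}$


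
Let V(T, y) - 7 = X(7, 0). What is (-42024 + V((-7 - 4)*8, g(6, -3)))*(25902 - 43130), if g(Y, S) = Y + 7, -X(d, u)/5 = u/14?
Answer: 723868876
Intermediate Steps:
X(d, u) = -5*u/14
g(Y, S) = 7 + Y
V(T, y) = 7 (V(T, y) = 7 - 5/14*0 = 7 + 0 = 7)
(-42024 + V((-7 - 4)*8, g(6, -3)))*(25902 - 43130) = (-42024 + 7)*(25902 - 43130) = -42017*(-17228) = 723868876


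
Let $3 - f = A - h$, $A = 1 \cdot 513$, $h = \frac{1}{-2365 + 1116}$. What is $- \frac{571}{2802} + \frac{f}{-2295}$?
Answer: $\frac{49367659}{2677268970} \approx 0.01844$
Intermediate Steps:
$h = - \frac{1}{1249}$ ($h = \frac{1}{-1249} = - \frac{1}{1249} \approx -0.00080064$)
$A = 513$
$f = - \frac{636991}{1249}$ ($f = 3 - \left(513 - - \frac{1}{1249}\right) = 3 - \left(513 + \frac{1}{1249}\right) = 3 - \frac{640738}{1249} = - \frac{636991}{1249} \approx -510.0$)
$- \frac{571}{2802} + \frac{f}{-2295} = - \frac{571}{2802} - \frac{636991}{1249 \left(-2295\right)} = \left(-571\right) \frac{1}{2802} - - \frac{636991}{2866455} = - \frac{571}{2802} + \frac{636991}{2866455} = \frac{49367659}{2677268970}$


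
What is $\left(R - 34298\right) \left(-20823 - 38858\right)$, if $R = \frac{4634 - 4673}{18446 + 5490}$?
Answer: $\frac{48995532747527}{23936} \approx 2.0469 \cdot 10^{9}$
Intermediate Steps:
$R = - \frac{39}{23936} \approx -0.0016293$
$\left(R - 34298\right) \left(-20823 - 38858\right) = \left(- \frac{39}{23936} - 34298\right) \left(-20823 - 38858\right) = \left(- \frac{39}{23936} - 34298\right) \left(-59681\right) = \left(- \frac{820956967}{23936}\right) \left(-59681\right) = \frac{48995532747527}{23936}$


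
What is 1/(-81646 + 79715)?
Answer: -1/1931 ≈ -0.00051787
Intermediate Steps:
1/(-81646 + 79715) = 1/(-1931) = -1/1931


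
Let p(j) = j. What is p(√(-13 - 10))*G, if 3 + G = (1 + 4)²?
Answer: 22*I*√23 ≈ 105.51*I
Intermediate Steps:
G = 22 (G = -3 + (1 + 4)² = -3 + 5² = -3 + 25 = 22)
p(√(-13 - 10))*G = √(-13 - 10)*22 = √(-23)*22 = (I*√23)*22 = 22*I*√23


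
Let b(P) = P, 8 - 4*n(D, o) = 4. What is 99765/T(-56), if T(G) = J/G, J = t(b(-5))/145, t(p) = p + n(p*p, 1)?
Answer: 202522950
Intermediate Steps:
n(D, o) = 1 (n(D, o) = 2 - ¼*4 = 2 - 1 = 1)
t(p) = 1 + p (t(p) = p + 1 = 1 + p)
J = -4/145 (J = (1 - 5)/145 = -4*1/145 = -4/145 ≈ -0.027586)
T(G) = -4/(145*G)
99765/T(-56) = 99765/((-4/145/(-56))) = 99765/((-4/145*(-1/56))) = 99765/(1/2030) = 99765*2030 = 202522950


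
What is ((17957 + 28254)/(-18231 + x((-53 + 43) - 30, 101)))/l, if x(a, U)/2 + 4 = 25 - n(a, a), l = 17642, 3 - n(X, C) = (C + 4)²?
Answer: -46211/275268126 ≈ -0.00016788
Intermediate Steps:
n(X, C) = 3 - (4 + C)² (n(X, C) = 3 - (C + 4)² = 3 - (4 + C)²)
x(a, U) = 36 + 2*(4 + a)² (x(a, U) = -8 + 2*(25 - (3 - (4 + a)²)) = -8 + 2*(25 + (-3 + (4 + a)²)) = -8 + 2*(22 + (4 + a)²) = -8 + (44 + 2*(4 + a)²) = 36 + 2*(4 + a)²)
((17957 + 28254)/(-18231 + x((-53 + 43) - 30, 101)))/l = ((17957 + 28254)/(-18231 + (36 + 2*(4 + ((-53 + 43) - 30))²)))/17642 = (46211/(-18231 + (36 + 2*(4 + (-10 - 30))²)))*(1/17642) = (46211/(-18231 + (36 + 2*(4 - 40)²)))*(1/17642) = (46211/(-18231 + (36 + 2*(-36)²)))*(1/17642) = (46211/(-18231 + (36 + 2*1296)))*(1/17642) = (46211/(-18231 + (36 + 2592)))*(1/17642) = (46211/(-18231 + 2628))*(1/17642) = (46211/(-15603))*(1/17642) = (46211*(-1/15603))*(1/17642) = -46211/15603*1/17642 = -46211/275268126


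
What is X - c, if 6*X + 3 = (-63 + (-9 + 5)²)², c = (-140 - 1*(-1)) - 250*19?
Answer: 15770/3 ≈ 5256.7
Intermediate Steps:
c = -4889 (c = (-140 + 1) - 4750 = -139 - 4750 = -4889)
X = 1103/3 (X = -½ + (-63 + (-9 + 5)²)²/6 = -½ + (-63 + (-4)²)²/6 = -½ + (-63 + 16)²/6 = -½ + (⅙)*(-47)² = -½ + (⅙)*2209 = -½ + 2209/6 = 1103/3 ≈ 367.67)
X - c = 1103/3 - 1*(-4889) = 1103/3 + 4889 = 15770/3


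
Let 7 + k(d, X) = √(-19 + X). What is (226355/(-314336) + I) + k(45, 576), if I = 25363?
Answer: 7970077261/314336 + √557 ≈ 25379.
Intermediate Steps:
k(d, X) = -7 + √(-19 + X)
(226355/(-314336) + I) + k(45, 576) = (226355/(-314336) + 25363) + (-7 + √(-19 + 576)) = (226355*(-1/314336) + 25363) + (-7 + √557) = (-226355/314336 + 25363) + (-7 + √557) = 7972277613/314336 + (-7 + √557) = 7970077261/314336 + √557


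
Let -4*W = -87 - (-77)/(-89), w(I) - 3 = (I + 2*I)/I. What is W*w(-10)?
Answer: 11730/89 ≈ 131.80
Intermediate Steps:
w(I) = 6 (w(I) = 3 + (I + 2*I)/I = 3 + (3*I)/I = 3 + 3 = 6)
W = 1955/89 (W = -(-87 - (-77)/(-89))/4 = -(-87 - (-77)*(-1)/89)/4 = -(-87 - 1*77/89)/4 = -(-87 - 77/89)/4 = -¼*(-7820/89) = 1955/89 ≈ 21.966)
W*w(-10) = (1955/89)*6 = 11730/89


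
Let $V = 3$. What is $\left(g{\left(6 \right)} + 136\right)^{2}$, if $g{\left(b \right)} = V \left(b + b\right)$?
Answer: $29584$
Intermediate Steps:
$g{\left(b \right)} = 6 b$ ($g{\left(b \right)} = 3 \left(b + b\right) = 3 \cdot 2 b = 6 b$)
$\left(g{\left(6 \right)} + 136\right)^{2} = \left(6 \cdot 6 + 136\right)^{2} = \left(36 + 136\right)^{2} = 172^{2} = 29584$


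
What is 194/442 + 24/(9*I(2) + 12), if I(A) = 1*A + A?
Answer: 415/442 ≈ 0.93891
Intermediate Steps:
I(A) = 2*A (I(A) = A + A = 2*A)
194/442 + 24/(9*I(2) + 12) = 194/442 + 24/(9*(2*2) + 12) = 194*(1/442) + 24/(9*4 + 12) = 97/221 + 24/(36 + 12) = 97/221 + 24/48 = 97/221 + 24*(1/48) = 97/221 + 1/2 = 415/442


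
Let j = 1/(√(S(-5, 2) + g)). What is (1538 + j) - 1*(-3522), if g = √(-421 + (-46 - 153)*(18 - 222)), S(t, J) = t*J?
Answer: 5060 + √5/(5*√(-2 + √1607)) ≈ 5060.1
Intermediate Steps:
S(t, J) = J*t
g = 5*√1607 (g = √(-421 - 199*(-204)) = √(-421 + 40596) = √40175 = 5*√1607 ≈ 200.44)
j = (-10 + 5*√1607)^(-½) (j = 1/(√(2*(-5) + 5*√1607)) = 1/(√(-10 + 5*√1607)) = (-10 + 5*√1607)^(-½) ≈ 0.072464)
(1538 + j) - 1*(-3522) = (1538 + √5/(5*√(-2 + √1607))) - 1*(-3522) = (1538 + √5/(5*√(-2 + √1607))) + 3522 = 5060 + √5/(5*√(-2 + √1607))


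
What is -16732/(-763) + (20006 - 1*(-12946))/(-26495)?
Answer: 59738852/2887955 ≈ 20.686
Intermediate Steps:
-16732/(-763) + (20006 - 1*(-12946))/(-26495) = -16732*(-1/763) + (20006 + 12946)*(-1/26495) = 16732/763 + 32952*(-1/26495) = 16732/763 - 32952/26495 = 59738852/2887955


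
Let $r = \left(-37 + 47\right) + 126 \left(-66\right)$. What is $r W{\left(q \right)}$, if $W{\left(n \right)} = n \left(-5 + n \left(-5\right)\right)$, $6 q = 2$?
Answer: $\frac{166120}{9} \approx 18458.0$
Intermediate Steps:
$q = \frac{1}{3}$ ($q = \frac{1}{6} \cdot 2 = \frac{1}{3} \approx 0.33333$)
$W{\left(n \right)} = n \left(-5 - 5 n\right)$
$r = -8306$ ($r = 10 - 8316 = -8306$)
$r W{\left(q \right)} = - 8306 \left(\left(-5\right) \frac{1}{3} \left(1 + \frac{1}{3}\right)\right) = - 8306 \left(\left(-5\right) \frac{1}{3} \cdot \frac{4}{3}\right) = \left(-8306\right) \left(- \frac{20}{9}\right) = \frac{166120}{9}$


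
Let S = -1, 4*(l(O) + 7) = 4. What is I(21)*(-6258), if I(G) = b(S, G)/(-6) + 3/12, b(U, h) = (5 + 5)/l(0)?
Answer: -19817/6 ≈ -3302.8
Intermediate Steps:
l(O) = -6 (l(O) = -7 + (1/4)*4 = -7 + 1 = -6)
b(U, h) = -5/3 (b(U, h) = (5 + 5)/(-6) = 10*(-1/6) = -5/3)
I(G) = 19/36 (I(G) = -5/3/(-6) + 3/12 = -5/3*(-1/6) + 3*(1/12) = 5/18 + 1/4 = 19/36)
I(21)*(-6258) = (19/36)*(-6258) = -19817/6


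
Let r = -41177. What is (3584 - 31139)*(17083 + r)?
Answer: 663910170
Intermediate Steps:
(3584 - 31139)*(17083 + r) = (3584 - 31139)*(17083 - 41177) = -27555*(-24094) = 663910170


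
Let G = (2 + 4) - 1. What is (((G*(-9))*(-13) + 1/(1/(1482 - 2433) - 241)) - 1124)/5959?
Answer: -2093821/23148392 ≈ -0.090452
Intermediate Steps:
G = 5 (G = 6 - 1 = 5)
(((G*(-9))*(-13) + 1/(1/(1482 - 2433) - 241)) - 1124)/5959 = (((5*(-9))*(-13) + 1/(1/(1482 - 2433) - 241)) - 1124)/5959 = ((-45*(-13) + 1/(1/(-951) - 241)) - 1124)*(1/5959) = ((585 + 1/(-1/951 - 241)) - 1124)*(1/5959) = ((585 + 1/(-229192/951)) - 1124)*(1/5959) = ((585 - 951/229192) - 1124)*(1/5959) = (134076369/229192 - 1124)*(1/5959) = -123535439/229192*1/5959 = -2093821/23148392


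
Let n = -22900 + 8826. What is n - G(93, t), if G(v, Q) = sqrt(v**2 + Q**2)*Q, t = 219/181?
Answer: -14074 - 3285*sqrt(1259546)/32761 ≈ -14187.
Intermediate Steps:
n = -14074
t = 219/181 (t = 219*(1/181) = 219/181 ≈ 1.2099)
G(v, Q) = Q*sqrt(Q**2 + v**2) (G(v, Q) = sqrt(Q**2 + v**2)*Q = Q*sqrt(Q**2 + v**2))
n - G(93, t) = -14074 - 219*sqrt((219/181)**2 + 93**2)/181 = -14074 - 219*sqrt(47961/32761 + 8649)/181 = -14074 - 219*sqrt(283397850/32761)/181 = -14074 - 219*15*sqrt(1259546)/181/181 = -14074 - 3285*sqrt(1259546)/32761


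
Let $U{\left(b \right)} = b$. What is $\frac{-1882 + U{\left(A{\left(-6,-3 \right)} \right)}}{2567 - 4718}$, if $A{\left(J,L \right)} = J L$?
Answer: $\frac{1864}{2151} \approx 0.86657$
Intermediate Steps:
$\frac{-1882 + U{\left(A{\left(-6,-3 \right)} \right)}}{2567 - 4718} = \frac{-1882 - -18}{2567 - 4718} = \frac{-1882 + 18}{-2151} = \left(-1864\right) \left(- \frac{1}{2151}\right) = \frac{1864}{2151}$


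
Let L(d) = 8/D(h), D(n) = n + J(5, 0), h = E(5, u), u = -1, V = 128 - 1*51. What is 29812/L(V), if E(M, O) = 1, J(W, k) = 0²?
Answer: 7453/2 ≈ 3726.5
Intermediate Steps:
J(W, k) = 0
V = 77 (V = 128 - 51 = 77)
h = 1
D(n) = n (D(n) = n + 0 = n)
L(d) = 8 (L(d) = 8/1 = 8*1 = 8)
29812/L(V) = 29812/8 = 29812*(⅛) = 7453/2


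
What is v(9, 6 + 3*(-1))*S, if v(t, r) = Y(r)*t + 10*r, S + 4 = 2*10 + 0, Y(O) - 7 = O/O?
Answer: 1632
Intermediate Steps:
Y(O) = 8 (Y(O) = 7 + O/O = 7 + 1 = 8)
S = 16 (S = -4 + (2*10 + 0) = -4 + (20 + 0) = -4 + 20 = 16)
v(t, r) = 8*t + 10*r
v(9, 6 + 3*(-1))*S = (8*9 + 10*(6 + 3*(-1)))*16 = (72 + 10*(6 - 3))*16 = (72 + 10*3)*16 = (72 + 30)*16 = 102*16 = 1632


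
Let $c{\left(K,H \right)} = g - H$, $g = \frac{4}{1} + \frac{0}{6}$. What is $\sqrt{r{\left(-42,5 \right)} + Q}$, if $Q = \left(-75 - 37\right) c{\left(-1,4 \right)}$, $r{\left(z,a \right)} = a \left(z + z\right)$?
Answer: $2 i \sqrt{105} \approx 20.494 i$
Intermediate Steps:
$g = 4$ ($g = 4 \cdot 1 + 0 \cdot \frac{1}{6} = 4 + 0 = 4$)
$c{\left(K,H \right)} = 4 - H$
$r{\left(z,a \right)} = 2 a z$ ($r{\left(z,a \right)} = a 2 z = 2 a z$)
$Q = 0$ ($Q = \left(-75 - 37\right) \left(4 - 4\right) = - 112 \left(4 - 4\right) = \left(-112\right) 0 = 0$)
$\sqrt{r{\left(-42,5 \right)} + Q} = \sqrt{2 \cdot 5 \left(-42\right) + 0} = \sqrt{-420 + 0} = \sqrt{-420} = 2 i \sqrt{105}$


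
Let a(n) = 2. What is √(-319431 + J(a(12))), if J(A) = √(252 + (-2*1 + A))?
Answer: √(-319431 + 6*√7) ≈ 565.17*I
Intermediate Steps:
J(A) = √(250 + A) (J(A) = √(252 + (-2 + A)) = √(250 + A))
√(-319431 + J(a(12))) = √(-319431 + √(250 + 2)) = √(-319431 + √252) = √(-319431 + 6*√7)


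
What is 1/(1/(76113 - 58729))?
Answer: 17384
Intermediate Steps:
1/(1/(76113 - 58729)) = 1/(1/17384) = 17384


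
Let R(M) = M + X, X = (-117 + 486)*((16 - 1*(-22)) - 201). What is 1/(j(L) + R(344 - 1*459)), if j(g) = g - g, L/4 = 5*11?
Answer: -1/60262 ≈ -1.6594e-5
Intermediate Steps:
L = 220 (L = 4*(5*11) = 4*55 = 220)
X = -60147 (X = 369*((16 + 22) - 201) = 369*(38 - 201) = 369*(-163) = -60147)
j(g) = 0
R(M) = -60147 + M (R(M) = M - 60147 = -60147 + M)
1/(j(L) + R(344 - 1*459)) = 1/(0 + (-60147 + (344 - 1*459))) = 1/(0 + (-60147 + (344 - 459))) = 1/(0 + (-60147 - 115)) = 1/(0 - 60262) = 1/(-60262) = -1/60262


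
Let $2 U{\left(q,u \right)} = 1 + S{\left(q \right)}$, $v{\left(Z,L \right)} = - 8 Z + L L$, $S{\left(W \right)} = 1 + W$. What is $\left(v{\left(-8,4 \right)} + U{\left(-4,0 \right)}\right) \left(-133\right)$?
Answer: $-10507$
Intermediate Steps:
$v{\left(Z,L \right)} = L^{2} - 8 Z$ ($v{\left(Z,L \right)} = - 8 Z + L^{2} = L^{2} - 8 Z$)
$U{\left(q,u \right)} = 1 + \frac{q}{2}$ ($U{\left(q,u \right)} = \frac{1 + \left(1 + q\right)}{2} = \frac{2 + q}{2} = 1 + \frac{q}{2}$)
$\left(v{\left(-8,4 \right)} + U{\left(-4,0 \right)}\right) \left(-133\right) = \left(\left(4^{2} - -64\right) + \left(1 + \frac{1}{2} \left(-4\right)\right)\right) \left(-133\right) = \left(\left(16 + 64\right) + \left(1 - 2\right)\right) \left(-133\right) = \left(80 - 1\right) \left(-133\right) = 79 \left(-133\right) = -10507$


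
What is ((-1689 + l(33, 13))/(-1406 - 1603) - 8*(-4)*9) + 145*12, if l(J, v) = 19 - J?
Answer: 6103955/3009 ≈ 2028.6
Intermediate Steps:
((-1689 + l(33, 13))/(-1406 - 1603) - 8*(-4)*9) + 145*12 = ((-1689 + (19 - 1*33))/(-1406 - 1603) - 8*(-4)*9) + 145*12 = ((-1689 + (19 - 33))/(-3009) + 32*9) + 1740 = ((-1689 - 14)*(-1/3009) + 288) + 1740 = (-1703*(-1/3009) + 288) + 1740 = (1703/3009 + 288) + 1740 = 868295/3009 + 1740 = 6103955/3009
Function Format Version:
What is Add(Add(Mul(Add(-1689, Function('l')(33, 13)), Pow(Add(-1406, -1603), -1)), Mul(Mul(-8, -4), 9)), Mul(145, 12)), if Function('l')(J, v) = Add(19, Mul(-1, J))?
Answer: Rational(6103955, 3009) ≈ 2028.6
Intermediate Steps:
Add(Add(Mul(Add(-1689, Function('l')(33, 13)), Pow(Add(-1406, -1603), -1)), Mul(Mul(-8, -4), 9)), Mul(145, 12)) = Add(Add(Mul(Add(-1689, Add(19, Mul(-1, 33))), Pow(Add(-1406, -1603), -1)), Mul(Mul(-8, -4), 9)), Mul(145, 12)) = Add(Add(Mul(Add(-1689, Add(19, -33)), Pow(-3009, -1)), Mul(32, 9)), 1740) = Add(Add(Mul(Add(-1689, -14), Rational(-1, 3009)), 288), 1740) = Add(Add(Mul(-1703, Rational(-1, 3009)), 288), 1740) = Add(Add(Rational(1703, 3009), 288), 1740) = Add(Rational(868295, 3009), 1740) = Rational(6103955, 3009)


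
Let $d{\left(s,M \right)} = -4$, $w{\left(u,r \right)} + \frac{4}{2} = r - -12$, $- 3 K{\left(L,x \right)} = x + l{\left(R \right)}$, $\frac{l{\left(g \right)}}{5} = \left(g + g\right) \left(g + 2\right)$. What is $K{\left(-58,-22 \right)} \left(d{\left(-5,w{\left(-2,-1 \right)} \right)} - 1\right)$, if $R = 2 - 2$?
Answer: $- \frac{110}{3} \approx -36.667$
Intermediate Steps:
$R = 0$
$l{\left(g \right)} = 10 g \left(2 + g\right)$ ($l{\left(g \right)} = 5 \left(g + g\right) \left(g + 2\right) = 5 \cdot 2 g \left(2 + g\right) = 10 g \left(2 + g\right)$)
$K{\left(L,x \right)} = - \frac{x}{3}$ ($K{\left(L,x \right)} = - \frac{x + 10 \cdot 0 \left(2 + 0\right)}{3} = - \frac{x + 10 \cdot 0 \cdot 2}{3} = - \frac{x + 0}{3} = - \frac{x}{3}$)
$w{\left(u,r \right)} = 10 + r$ ($w{\left(u,r \right)} = -2 + \left(r - -12\right) = -2 + \left(r + 12\right) = -2 + \left(12 + r\right) = 10 + r$)
$K{\left(-58,-22 \right)} \left(d{\left(-5,w{\left(-2,-1 \right)} \right)} - 1\right) = \left(- \frac{1}{3}\right) \left(-22\right) \left(-4 - 1\right) = \frac{22 \left(-4 - 1\right)}{3} = \frac{22}{3} \left(-5\right) = - \frac{110}{3}$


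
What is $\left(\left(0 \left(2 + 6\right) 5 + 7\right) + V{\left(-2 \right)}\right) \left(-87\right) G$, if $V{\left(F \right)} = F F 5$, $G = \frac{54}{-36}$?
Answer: $\frac{7047}{2} \approx 3523.5$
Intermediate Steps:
$G = - \frac{3}{2}$ ($G = 54 \left(- \frac{1}{36}\right) = - \frac{3}{2} \approx -1.5$)
$V{\left(F \right)} = 5 F^{2}$ ($V{\left(F \right)} = F^{2} \cdot 5 = 5 F^{2}$)
$\left(\left(0 \left(2 + 6\right) 5 + 7\right) + V{\left(-2 \right)}\right) \left(-87\right) G = \left(\left(0 \left(2 + 6\right) 5 + 7\right) + 5 \left(-2\right)^{2}\right) \left(-87\right) \left(- \frac{3}{2}\right) = \left(\left(0 \cdot 8 \cdot 5 + 7\right) + 5 \cdot 4\right) \left(-87\right) \left(- \frac{3}{2}\right) = \left(\left(0 \cdot 5 + 7\right) + 20\right) \left(-87\right) \left(- \frac{3}{2}\right) = \left(\left(0 + 7\right) + 20\right) \left(-87\right) \left(- \frac{3}{2}\right) = \left(7 + 20\right) \left(-87\right) \left(- \frac{3}{2}\right) = 27 \left(-87\right) \left(- \frac{3}{2}\right) = \left(-2349\right) \left(- \frac{3}{2}\right) = \frac{7047}{2}$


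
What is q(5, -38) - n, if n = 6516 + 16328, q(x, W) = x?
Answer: -22839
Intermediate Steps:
n = 22844
q(5, -38) - n = 5 - 1*22844 = 5 - 22844 = -22839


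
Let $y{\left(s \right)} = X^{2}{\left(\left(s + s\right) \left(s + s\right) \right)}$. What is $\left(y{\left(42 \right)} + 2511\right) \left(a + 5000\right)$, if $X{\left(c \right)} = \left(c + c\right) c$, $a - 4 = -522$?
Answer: $44439189757898242590$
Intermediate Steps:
$a = -518$ ($a = 4 - 522 = -518$)
$X{\left(c \right)} = 2 c^{2}$ ($X{\left(c \right)} = 2 c c = 2 c^{2}$)
$y{\left(s \right)} = 1024 s^{8}$ ($y{\left(s \right)} = \left(2 \left(\left(s + s\right) \left(s + s\right)\right)^{2}\right)^{2} = \left(2 \left(2 s 2 s\right)^{2}\right)^{2} = \left(2 \left(4 s^{2}\right)^{2}\right)^{2} = \left(2 \cdot 16 s^{4}\right)^{2} = \left(32 s^{4}\right)^{2} = 1024 s^{8}$)
$\left(y{\left(42 \right)} + 2511\right) \left(a + 5000\right) = \left(1024 \cdot 42^{8} + 2511\right) \left(-518 + 5000\right) = \left(1024 \cdot 9682651996416 + 2511\right) 4482 = \left(9915035644329984 + 2511\right) 4482 = 9915035644332495 \cdot 4482 = 44439189757898242590$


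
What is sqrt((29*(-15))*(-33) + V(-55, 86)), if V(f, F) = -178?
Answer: sqrt(14177) ≈ 119.07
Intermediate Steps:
sqrt((29*(-15))*(-33) + V(-55, 86)) = sqrt((29*(-15))*(-33) - 178) = sqrt(-435*(-33) - 178) = sqrt(14355 - 178) = sqrt(14177)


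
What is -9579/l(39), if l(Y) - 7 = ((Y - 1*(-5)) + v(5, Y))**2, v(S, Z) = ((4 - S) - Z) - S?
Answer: -9579/8 ≈ -1197.4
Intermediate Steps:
v(S, Z) = 4 - Z - 2*S (v(S, Z) = (4 - S - Z) - S = 4 - Z - 2*S)
l(Y) = 8 (l(Y) = 7 + ((Y - 1*(-5)) + (4 - Y - 2*5))**2 = 7 + ((Y + 5) + (4 - Y - 10))**2 = 7 + ((5 + Y) + (-6 - Y))**2 = 7 + (-1)**2 = 7 + 1 = 8)
-9579/l(39) = -9579/8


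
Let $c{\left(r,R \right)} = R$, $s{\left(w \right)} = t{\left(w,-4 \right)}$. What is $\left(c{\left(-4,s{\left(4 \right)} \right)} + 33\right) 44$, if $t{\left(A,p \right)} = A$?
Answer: $1628$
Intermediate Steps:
$s{\left(w \right)} = w$
$\left(c{\left(-4,s{\left(4 \right)} \right)} + 33\right) 44 = \left(4 + 33\right) 44 = 37 \cdot 44 = 1628$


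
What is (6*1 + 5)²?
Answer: 121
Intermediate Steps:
(6*1 + 5)² = (6 + 5)² = 11² = 121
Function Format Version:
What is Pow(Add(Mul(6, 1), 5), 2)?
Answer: 121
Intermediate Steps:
Pow(Add(Mul(6, 1), 5), 2) = Pow(Add(6, 5), 2) = Pow(11, 2) = 121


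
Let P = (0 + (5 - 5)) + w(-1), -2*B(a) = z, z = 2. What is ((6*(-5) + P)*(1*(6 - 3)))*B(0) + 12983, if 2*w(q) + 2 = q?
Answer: 26155/2 ≈ 13078.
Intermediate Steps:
w(q) = -1 + q/2
B(a) = -1 (B(a) = -½*2 = -1)
P = -3/2 (P = (0 + (5 - 5)) + (-1 + (½)*(-1)) = (0 + 0) + (-1 - ½) = 0 - 3/2 = -3/2 ≈ -1.5000)
((6*(-5) + P)*(1*(6 - 3)))*B(0) + 12983 = ((6*(-5) - 3/2)*(1*(6 - 3)))*(-1) + 12983 = ((-30 - 3/2)*(1*3))*(-1) + 12983 = -63/2*3*(-1) + 12983 = -189/2*(-1) + 12983 = 189/2 + 12983 = 26155/2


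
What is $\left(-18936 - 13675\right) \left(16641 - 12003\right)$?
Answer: $-151249818$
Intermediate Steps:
$\left(-18936 - 13675\right) \left(16641 - 12003\right) = \left(-32611\right) 4638 = -151249818$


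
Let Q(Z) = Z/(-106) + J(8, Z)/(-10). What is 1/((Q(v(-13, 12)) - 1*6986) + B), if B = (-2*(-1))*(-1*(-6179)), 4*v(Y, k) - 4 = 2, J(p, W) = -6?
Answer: 1060/5694941 ≈ 0.00018613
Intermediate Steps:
v(Y, k) = 3/2 (v(Y, k) = 1 + (1/4)*2 = 1 + 1/2 = 3/2)
Q(Z) = 3/5 - Z/106 (Q(Z) = Z/(-106) - 6/(-10) = Z*(-1/106) - 6*(-1/10) = -Z/106 + 3/5 = 3/5 - Z/106)
B = 12358 (B = 2*6179 = 12358)
1/((Q(v(-13, 12)) - 1*6986) + B) = 1/(((3/5 - 1/106*3/2) - 1*6986) + 12358) = 1/(((3/5 - 3/212) - 6986) + 12358) = 1/((621/1060 - 6986) + 12358) = 1/(-7404539/1060 + 12358) = 1/(5694941/1060) = 1060/5694941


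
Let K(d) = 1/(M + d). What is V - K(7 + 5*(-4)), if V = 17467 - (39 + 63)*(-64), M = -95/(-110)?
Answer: 6406687/267 ≈ 23995.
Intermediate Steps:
M = 19/22 (M = -95*(-1/110) = 19/22 ≈ 0.86364)
V = 23995 (V = 17467 - 102*(-64) = 17467 - 1*(-6528) = 17467 + 6528 = 23995)
K(d) = 1/(19/22 + d)
V - K(7 + 5*(-4)) = 23995 - 22/(19 + 22*(7 + 5*(-4))) = 23995 - 22/(19 + 22*(7 - 20)) = 23995 - 22/(19 + 22*(-13)) = 23995 - 22/(19 - 286) = 23995 - 22/(-267) = 23995 - 22*(-1)/267 = 23995 - 1*(-22/267) = 23995 + 22/267 = 6406687/267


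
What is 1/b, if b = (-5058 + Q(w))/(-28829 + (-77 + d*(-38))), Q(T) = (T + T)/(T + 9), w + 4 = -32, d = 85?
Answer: 48204/7583 ≈ 6.3568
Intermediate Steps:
w = -36 (w = -4 - 32 = -36)
Q(T) = 2*T/(9 + T) (Q(T) = (2*T)/(9 + T) = 2*T/(9 + T))
b = 7583/48204 (b = (-5058 + 2*(-36)/(9 - 36))/(-28829 + (-77 + 85*(-38))) = (-5058 + 2*(-36)/(-27))/(-28829 + (-77 - 3230)) = (-5058 + 2*(-36)*(-1/27))/(-28829 - 3307) = (-5058 + 8/3)/(-32136) = -15166/3*(-1/32136) = 7583/48204 ≈ 0.15731)
1/b = 1/(7583/48204) = 48204/7583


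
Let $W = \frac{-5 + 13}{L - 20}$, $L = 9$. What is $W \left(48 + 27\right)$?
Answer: $- \frac{600}{11} \approx -54.545$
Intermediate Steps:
$W = - \frac{8}{11}$ ($W = \frac{-5 + 13}{9 - 20} = \frac{8}{-11} = 8 \left(- \frac{1}{11}\right) = - \frac{8}{11} \approx -0.72727$)
$W \left(48 + 27\right) = - \frac{8 \left(48 + 27\right)}{11} = \left(- \frac{8}{11}\right) 75 = - \frac{600}{11}$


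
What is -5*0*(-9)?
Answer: 0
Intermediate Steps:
-5*0*(-9) = 0*(-9) = 0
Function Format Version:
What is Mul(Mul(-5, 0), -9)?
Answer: 0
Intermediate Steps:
Mul(Mul(-5, 0), -9) = Mul(0, -9) = 0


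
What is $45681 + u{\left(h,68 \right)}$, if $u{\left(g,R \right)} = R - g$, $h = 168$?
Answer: $45581$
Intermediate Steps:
$45681 + u{\left(h,68 \right)} = 45681 + \left(68 - 168\right) = 45681 - 100 = 45581$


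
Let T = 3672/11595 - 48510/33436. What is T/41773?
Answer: -73282743/2699165319110 ≈ -2.7150e-5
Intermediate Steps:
T = -73282743/64615070 (T = 3672*(1/11595) - 48510*1/33436 = 1224/3865 - 24255/16718 = -73282743/64615070 ≈ -1.1341)
T/41773 = -73282743/64615070/41773 = -73282743/64615070*1/41773 = -73282743/2699165319110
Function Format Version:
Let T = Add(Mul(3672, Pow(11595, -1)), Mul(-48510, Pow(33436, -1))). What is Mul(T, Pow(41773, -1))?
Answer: Rational(-73282743, 2699165319110) ≈ -2.7150e-5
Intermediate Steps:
T = Rational(-73282743, 64615070) (T = Add(Mul(3672, Rational(1, 11595)), Mul(-48510, Rational(1, 33436))) = Add(Rational(1224, 3865), Rational(-24255, 16718)) = Rational(-73282743, 64615070) ≈ -1.1341)
Mul(T, Pow(41773, -1)) = Mul(Rational(-73282743, 64615070), Pow(41773, -1)) = Mul(Rational(-73282743, 64615070), Rational(1, 41773)) = Rational(-73282743, 2699165319110)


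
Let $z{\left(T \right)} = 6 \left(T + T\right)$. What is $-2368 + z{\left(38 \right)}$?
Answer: $-1912$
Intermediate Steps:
$z{\left(T \right)} = 12 T$ ($z{\left(T \right)} = 6 \cdot 2 T = 12 T$)
$-2368 + z{\left(38 \right)} = -2368 + 12 \cdot 38 = -2368 + 456 = -1912$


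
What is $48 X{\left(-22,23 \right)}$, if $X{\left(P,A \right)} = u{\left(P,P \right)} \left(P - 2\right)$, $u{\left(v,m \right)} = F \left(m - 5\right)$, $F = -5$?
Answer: $-155520$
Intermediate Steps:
$u{\left(v,m \right)} = 25 - 5 m$ ($u{\left(v,m \right)} = - 5 \left(m - 5\right) = - 5 \left(-5 + m\right) = 25 - 5 m$)
$X{\left(P,A \right)} = \left(-2 + P\right) \left(25 - 5 P\right)$ ($X{\left(P,A \right)} = \left(25 - 5 P\right) \left(P - 2\right) = \left(25 - 5 P\right) \left(-2 + P\right) = \left(-2 + P\right) \left(25 - 5 P\right)$)
$48 X{\left(-22,23 \right)} = 48 \cdot 5 \left(-2 - 22\right) \left(5 - -22\right) = 48 \cdot 5 \left(-24\right) \left(5 + 22\right) = 48 \cdot 5 \left(-24\right) 27 = 48 \left(-3240\right) = -155520$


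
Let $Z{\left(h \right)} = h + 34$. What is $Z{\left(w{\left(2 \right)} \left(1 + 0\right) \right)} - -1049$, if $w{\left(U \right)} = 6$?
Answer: $1089$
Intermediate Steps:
$Z{\left(h \right)} = 34 + h$
$Z{\left(w{\left(2 \right)} \left(1 + 0\right) \right)} - -1049 = \left(34 + 6 \left(1 + 0\right)\right) - -1049 = \left(34 + 6 \cdot 1\right) + 1049 = \left(34 + 6\right) + 1049 = 40 + 1049 = 1089$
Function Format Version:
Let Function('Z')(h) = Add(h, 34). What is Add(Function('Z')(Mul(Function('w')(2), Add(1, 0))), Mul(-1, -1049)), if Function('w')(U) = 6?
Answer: 1089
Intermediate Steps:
Function('Z')(h) = Add(34, h)
Add(Function('Z')(Mul(Function('w')(2), Add(1, 0))), Mul(-1, -1049)) = Add(Add(34, Mul(6, Add(1, 0))), Mul(-1, -1049)) = Add(Add(34, Mul(6, 1)), 1049) = Add(Add(34, 6), 1049) = Add(40, 1049) = 1089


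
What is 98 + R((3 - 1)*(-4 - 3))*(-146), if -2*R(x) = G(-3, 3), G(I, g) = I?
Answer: -121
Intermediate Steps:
R(x) = 3/2 (R(x) = -½*(-3) = 3/2)
98 + R((3 - 1)*(-4 - 3))*(-146) = 98 + (3/2)*(-146) = 98 - 219 = -121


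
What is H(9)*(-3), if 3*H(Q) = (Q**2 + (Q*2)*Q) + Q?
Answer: -252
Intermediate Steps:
H(Q) = Q**2 + Q/3 (H(Q) = ((Q**2 + (Q*2)*Q) + Q)/3 = ((Q**2 + (2*Q)*Q) + Q)/3 = ((Q**2 + 2*Q**2) + Q)/3 = (3*Q**2 + Q)/3 = (Q + 3*Q**2)/3 = Q**2 + Q/3)
H(9)*(-3) = (9*(1/3 + 9))*(-3) = (9*(28/3))*(-3) = 84*(-3) = -252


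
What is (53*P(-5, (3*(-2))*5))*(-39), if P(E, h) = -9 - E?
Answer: 8268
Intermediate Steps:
(53*P(-5, (3*(-2))*5))*(-39) = (53*(-9 - 1*(-5)))*(-39) = (53*(-9 + 5))*(-39) = (53*(-4))*(-39) = -212*(-39) = 8268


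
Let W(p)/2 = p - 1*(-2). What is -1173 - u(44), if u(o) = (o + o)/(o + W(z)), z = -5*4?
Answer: -1184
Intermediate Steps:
z = -20
W(p) = 4 + 2*p (W(p) = 2*(p - 1*(-2)) = 2*(p + 2) = 2*(2 + p) = 4 + 2*p)
u(o) = 2*o/(-36 + o) (u(o) = (o + o)/(o + (4 + 2*(-20))) = (2*o)/(o + (4 - 40)) = (2*o)/(o - 36) = (2*o)/(-36 + o) = 2*o/(-36 + o))
-1173 - u(44) = -1173 - 2*44/(-36 + 44) = -1173 - 2*44/8 = -1173 - 1*11 = -1173 - 11 = -1184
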